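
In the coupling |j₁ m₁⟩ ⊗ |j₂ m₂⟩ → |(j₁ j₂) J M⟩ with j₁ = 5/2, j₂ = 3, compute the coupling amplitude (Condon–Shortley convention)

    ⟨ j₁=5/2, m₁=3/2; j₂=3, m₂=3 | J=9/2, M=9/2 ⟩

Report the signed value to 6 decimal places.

j₁+j₂−J=1  J+j₁−j₂=4  J−j₁+j₂=5  j₁+j₂+J+1=11
(j₁±m₁, j₂±m₂, J±M) = (4,1,6,0,9,0)
P² = 49766400/11
sum k=1..1:
  [1] −1/2880 = -1/2880
S = -1/2880
C² = P²·S² = 6/11 ; C = -0.738549

-0.738549  (= −√(6/11))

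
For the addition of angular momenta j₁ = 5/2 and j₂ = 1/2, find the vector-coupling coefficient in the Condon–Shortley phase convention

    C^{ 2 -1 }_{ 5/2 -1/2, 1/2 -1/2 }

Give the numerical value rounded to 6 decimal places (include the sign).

+0.577350

triangle: 1!*4!*0!/6! = 24/720
(j±m)!: 2!*3!*0!*1!*1!*3! = 72
prefactor² = (2J+1)*Δ*N² = 12
  k=0: +1/(0!*1!*3!*0!*1!*0!) = 1/6
Σ = 1/6  ⇒  CG² = 12*1/6² = 1/3
CG = +√(1/3) = +0.577350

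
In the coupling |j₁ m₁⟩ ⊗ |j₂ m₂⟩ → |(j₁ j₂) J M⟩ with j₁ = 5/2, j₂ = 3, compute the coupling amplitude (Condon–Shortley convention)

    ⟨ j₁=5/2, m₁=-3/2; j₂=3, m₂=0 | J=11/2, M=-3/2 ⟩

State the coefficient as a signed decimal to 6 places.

triangle: 0!·5!·6!/12! = 86400/479001600
(j±m)!: 1!·4!·3!·3!·4!·7! = 104509440
prefactor² = (2J+1)·Δ·N² = 2488320/11
  k=0: +1/(0!·0!·4!·3!·1!·3!) = 1/864
Σ = 1/864  ⇒  CG² = 2488320/11·1/864² = 10/33
CG = +√(10/33) = +0.550482

+0.550482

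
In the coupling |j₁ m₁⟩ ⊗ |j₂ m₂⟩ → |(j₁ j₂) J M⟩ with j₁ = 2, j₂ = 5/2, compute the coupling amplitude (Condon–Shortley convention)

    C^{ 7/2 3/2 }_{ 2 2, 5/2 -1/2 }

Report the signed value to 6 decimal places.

j₁+j₂−J=1  J+j₁−j₂=3  J−j₁+j₂=4  j₁+j₂+J+1=9
(j₁±m₁, j₂±m₂, J±M) = (4,0,2,3,5,2)
P² = 1536/7
sum k=0..0:
  [0] +1/24 = 1/24
S = 1/24
C² = P²·S² = 8/21 ; C = +0.617213

+√(8/21) ≈ +0.617213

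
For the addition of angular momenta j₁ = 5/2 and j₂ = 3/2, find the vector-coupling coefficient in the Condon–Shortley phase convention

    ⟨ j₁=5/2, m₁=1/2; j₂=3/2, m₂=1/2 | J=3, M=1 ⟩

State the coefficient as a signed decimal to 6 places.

√[7·1!4!2!/8! · 3!2!2!1!4!2!] = √(48/5)
  +(−1)^0/∏(0,1,2,2,2,0)! = 1/8  (running 1/8)
  +(−1)^1/∏(1,0,1,1,3,1)! = -1/6  (running -1/24)
⟨..|..⟩ = √(48/5)·(-1/24) = -0.129099

-0.129099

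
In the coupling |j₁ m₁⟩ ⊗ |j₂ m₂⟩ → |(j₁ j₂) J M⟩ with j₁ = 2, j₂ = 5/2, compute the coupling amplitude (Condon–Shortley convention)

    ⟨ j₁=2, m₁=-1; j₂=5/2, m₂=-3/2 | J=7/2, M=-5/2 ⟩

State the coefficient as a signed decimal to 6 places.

+0.125988  (= +√(1/63))

√[8·1!3!4!/9! · 1!3!1!4!1!6!] = √(2304/7)
  +(−1)^0/∏(0,1,3,1,0,3)! = 1/36  (running 1/36)
  +(−1)^1/∏(1,0,2,0,1,4)! = -1/48  (running 1/144)
⟨..|..⟩ = √(2304/7)·(1/144) = +0.125988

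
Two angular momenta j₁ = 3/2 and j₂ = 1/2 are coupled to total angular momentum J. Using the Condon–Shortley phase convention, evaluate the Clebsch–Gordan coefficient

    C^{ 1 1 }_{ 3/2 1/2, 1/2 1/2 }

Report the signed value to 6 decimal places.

√[3·1!2!0!/4! · 2!1!1!0!2!0!] = √(1)
  +(−1)^1/∏(1,0,0,0,2,0)! = -1/2  (running -1/2)
⟨..|..⟩ = √(1)·(-1/2) = -0.500000

−√(1/4) ≈ -0.500000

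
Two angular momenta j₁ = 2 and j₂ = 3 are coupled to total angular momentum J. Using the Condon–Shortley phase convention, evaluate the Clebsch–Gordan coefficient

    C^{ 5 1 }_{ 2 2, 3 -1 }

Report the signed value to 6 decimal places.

+0.267261  (= +√(1/14))

√[11·0!4!6!/11! · 4!0!2!4!6!4!] = √(663552/7)
  +(−1)^0/∏(0,0,0,2,4,4)! = 1/1152  (running 1/1152)
⟨..|..⟩ = √(663552/7)·(1/1152) = +0.267261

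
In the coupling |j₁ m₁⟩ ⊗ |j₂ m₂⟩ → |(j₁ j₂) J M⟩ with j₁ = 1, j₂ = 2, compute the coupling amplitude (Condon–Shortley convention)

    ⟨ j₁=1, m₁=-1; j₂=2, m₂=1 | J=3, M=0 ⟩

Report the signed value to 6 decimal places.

triangle: 0!*2!*4!/7! = 48/5040
(j±m)!: 0!*2!*3!*1!*3!*3! = 432
prefactor² = (2J+1)*Δ*N² = 144/5
  k=0: +1/(0!*0!*2!*3!*0!*1!) = 1/12
Σ = 1/12  ⇒  CG² = 144/5*1/12² = 1/5
CG = +√(1/5) = +0.447214

+0.447214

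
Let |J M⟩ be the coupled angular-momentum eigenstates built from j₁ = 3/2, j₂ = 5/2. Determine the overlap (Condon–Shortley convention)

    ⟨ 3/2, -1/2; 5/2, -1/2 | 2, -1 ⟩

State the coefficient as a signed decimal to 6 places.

−√(25/84) ≈ -0.545545

j₁+j₂−J=2  J+j₁−j₂=1  J−j₁+j₂=3  j₁+j₂+J+1=7
(j₁±m₁, j₂±m₂, J±M) = (1,2,2,3,1,3)
P² = 12/7
sum k=1..2:
  [1] −1/2 = -1/2
  [2] +1/12 = 1/12
S = -5/12
C² = P²·S² = 25/84 ; C = -0.545545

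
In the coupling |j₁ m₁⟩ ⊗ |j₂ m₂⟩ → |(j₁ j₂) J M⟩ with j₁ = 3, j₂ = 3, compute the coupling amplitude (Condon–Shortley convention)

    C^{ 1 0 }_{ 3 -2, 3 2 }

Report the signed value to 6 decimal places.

+√(1/7) = +0.377964

√[3·5!1!1!/8! · 1!5!5!1!1!1!] = √(900/7)
  +(−1)^4/∏(4,1,1,1,0,0)! = 1/24  (running 1/24)
  +(−1)^5/∏(5,0,0,0,1,1)! = -1/120  (running 1/30)
⟨..|..⟩ = √(900/7)·(1/30) = +0.377964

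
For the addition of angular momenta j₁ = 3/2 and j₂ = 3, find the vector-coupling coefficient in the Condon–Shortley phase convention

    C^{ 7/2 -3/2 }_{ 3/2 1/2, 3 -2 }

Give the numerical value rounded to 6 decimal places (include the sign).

√[8·1!2!5!/9! · 2!1!1!5!2!5!] = √(6400/21)
  +(−1)^0/∏(0,1,1,1,1,4)! = 1/24  (running 1/24)
  +(−1)^1/∏(1,0,0,0,2,5)! = -1/240  (running 3/80)
⟨..|..⟩ = √(6400/21)·(3/80) = +0.654654

+0.654654  (= +√(3/7))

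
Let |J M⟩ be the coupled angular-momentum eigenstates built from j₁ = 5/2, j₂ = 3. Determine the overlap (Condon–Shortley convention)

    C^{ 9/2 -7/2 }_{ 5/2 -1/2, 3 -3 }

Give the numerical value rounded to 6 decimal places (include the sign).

+0.696311

√[10·1!4!5!/11! · 2!3!0!6!1!8!] = √(2764800/11)
  +(−1)^0/∏(0,1,3,0,1,5)! = 1/720  (running 1/720)
⟨..|..⟩ = √(2764800/11)·(1/720) = +0.696311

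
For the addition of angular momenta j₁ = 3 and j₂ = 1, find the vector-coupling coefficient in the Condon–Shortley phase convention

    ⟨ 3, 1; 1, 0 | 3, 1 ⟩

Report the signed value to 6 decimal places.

+0.288675  (= +√(1/12))

j₁+j₂−J=1  J+j₁−j₂=5  J−j₁+j₂=1  j₁+j₂+J+1=8
(j₁±m₁, j₂±m₂, J±M) = (4,2,1,1,4,2)
P² = 48
sum k=0..1:
  [0] +1/12 = 1/12
  [1] −1/24 = -1/24
S = 1/24
C² = P²·S² = 1/12 ; C = +0.288675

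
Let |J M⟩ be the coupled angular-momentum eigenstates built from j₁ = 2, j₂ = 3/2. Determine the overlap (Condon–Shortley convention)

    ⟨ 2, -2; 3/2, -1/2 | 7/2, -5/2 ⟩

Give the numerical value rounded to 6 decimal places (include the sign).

√[8·0!4!3!/8! · 0!4!1!2!1!6!] = √(6912/7)
  +(−1)^0/∏(0,0,4,1,0,2)! = 1/48  (running 1/48)
⟨..|..⟩ = √(6912/7)·(1/48) = +0.654654

+√(3/7) = +0.654654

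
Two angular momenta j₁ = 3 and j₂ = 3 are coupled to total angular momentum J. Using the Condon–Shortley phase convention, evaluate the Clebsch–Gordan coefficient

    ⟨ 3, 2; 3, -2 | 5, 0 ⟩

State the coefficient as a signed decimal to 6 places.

+√(4/21) = +0.436436

j₁+j₂−J=1  J+j₁−j₂=5  J−j₁+j₂=5  j₁+j₂+J+1=12
(j₁±m₁, j₂±m₂, J±M) = (5,1,1,5,5,5)
P² = 480000/7
sum k=0..1:
  [0] +1/576 = 1/576
  [1] −1/14400 = -1/14400
S = 1/600
C² = P²·S² = 4/21 ; C = +0.436436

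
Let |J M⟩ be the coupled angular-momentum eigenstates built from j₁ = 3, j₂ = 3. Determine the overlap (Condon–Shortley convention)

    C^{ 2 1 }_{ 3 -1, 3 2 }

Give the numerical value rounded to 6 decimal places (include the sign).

-0.422577

j₁+j₂−J=4  J+j₁−j₂=2  J−j₁+j₂=2  j₁+j₂+J+1=9
(j₁±m₁, j₂±m₂, J±M) = (2,4,5,1,3,1)
P² = 320/7
sum k=3..4:
  [3] −1/12 = -1/12
  [4] +1/48 = 1/48
S = -1/16
C² = P²·S² = 5/28 ; C = -0.422577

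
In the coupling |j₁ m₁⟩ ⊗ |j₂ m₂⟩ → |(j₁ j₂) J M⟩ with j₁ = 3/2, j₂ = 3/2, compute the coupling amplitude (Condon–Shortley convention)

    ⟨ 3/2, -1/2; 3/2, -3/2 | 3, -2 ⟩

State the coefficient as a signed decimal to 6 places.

√[7·0!3!3!/7! · 1!2!0!3!1!5!] = √(72)
  +(−1)^0/∏(0,0,2,0,1,3)! = 1/12  (running 1/12)
⟨..|..⟩ = √(72)·(1/12) = +0.707107

+0.707107  (= +√(1/2))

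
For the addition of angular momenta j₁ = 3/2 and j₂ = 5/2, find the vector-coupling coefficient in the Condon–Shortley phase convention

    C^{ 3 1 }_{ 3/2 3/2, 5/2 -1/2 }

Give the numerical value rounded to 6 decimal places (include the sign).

triangle: 1!·2!·4!/8! = 48/40320
(j±m)!: 3!·0!·2!·3!·4!·2! = 3456
prefactor² = (2J+1)·Δ·N² = 144/5
  k=0: +1/(0!·1!·0!·2!·2!·2!) = 1/8
Σ = 1/8  ⇒  CG² = 144/5·1/8² = 9/20
CG = +√(9/20) = +0.670820

+√(9/20) = +0.670820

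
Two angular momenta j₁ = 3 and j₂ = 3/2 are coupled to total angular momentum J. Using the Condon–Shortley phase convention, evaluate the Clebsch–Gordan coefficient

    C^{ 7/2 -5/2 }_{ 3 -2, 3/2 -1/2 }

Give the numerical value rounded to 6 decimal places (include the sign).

√[8·1!5!2!/9! · 1!5!1!2!1!6!] = √(6400/7)
  +(−1)^0/∏(0,1,5,1,0,1)! = 1/120  (running 1/120)
  +(−1)^1/∏(1,0,4,0,1,2)! = -1/48  (running -1/80)
⟨..|..⟩ = √(6400/7)·(-1/80) = -0.377964

−√(1/7) = -0.377964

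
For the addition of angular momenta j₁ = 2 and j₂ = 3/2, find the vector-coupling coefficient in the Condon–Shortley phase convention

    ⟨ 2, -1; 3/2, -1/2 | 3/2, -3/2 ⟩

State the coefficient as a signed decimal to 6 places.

√[4·2!2!1!/6! · 1!3!1!2!0!3!] = √(8/5)
  +(−1)^1/∏(1,1,2,0,0,1)! = -1/2  (running -1/2)
⟨..|..⟩ = √(8/5)·(-1/2) = -0.632456

-0.632456  (= −√(2/5))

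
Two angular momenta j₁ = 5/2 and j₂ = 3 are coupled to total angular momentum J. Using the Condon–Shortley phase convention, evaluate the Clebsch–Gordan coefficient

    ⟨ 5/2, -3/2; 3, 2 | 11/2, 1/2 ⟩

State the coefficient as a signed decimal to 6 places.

+√(5/77) = +0.254824

triangle: 0!*5!*6!/12! = 86400/479001600
(j±m)!: 1!*4!*5!*1!*6!*5! = 248832000
prefactor² = (2J+1)*Δ*N² = 41472000/77
  k=0: +1/(0!*0!*4!*5!*1!*1!) = 1/2880
Σ = 1/2880  ⇒  CG² = 41472000/77*1/2880² = 5/77
CG = +√(5/77) = +0.254824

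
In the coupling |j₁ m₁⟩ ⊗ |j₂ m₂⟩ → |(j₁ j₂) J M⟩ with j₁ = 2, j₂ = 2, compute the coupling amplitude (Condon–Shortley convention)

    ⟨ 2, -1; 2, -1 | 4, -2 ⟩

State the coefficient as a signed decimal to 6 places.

+√(4/7) ≈ +0.755929

√[9·0!4!4!/9! · 1!3!1!3!2!6!] = √(5184/7)
  +(−1)^0/∏(0,0,3,1,1,3)! = 1/36  (running 1/36)
⟨..|..⟩ = √(5184/7)·(1/36) = +0.755929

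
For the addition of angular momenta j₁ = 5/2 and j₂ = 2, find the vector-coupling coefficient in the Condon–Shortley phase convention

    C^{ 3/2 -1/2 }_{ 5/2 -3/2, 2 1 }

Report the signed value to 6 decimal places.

+0.138013

j₁+j₂−J=3  J+j₁−j₂=2  J−j₁+j₂=1  j₁+j₂+J+1=7
(j₁±m₁, j₂±m₂, J±M) = (1,4,3,1,1,2)
P² = 96/35
sum k=2..3:
  [2] +1/4 = 1/4
  [3] −1/6 = -1/6
S = 1/12
C² = P²·S² = 2/105 ; C = +0.138013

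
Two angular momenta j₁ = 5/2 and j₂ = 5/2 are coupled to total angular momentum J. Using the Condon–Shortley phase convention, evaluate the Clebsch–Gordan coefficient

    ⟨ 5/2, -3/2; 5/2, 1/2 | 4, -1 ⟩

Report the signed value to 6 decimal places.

-0.597614  (= −√(5/14))

j₁+j₂−J=1  J+j₁−j₂=4  J−j₁+j₂=4  j₁+j₂+J+1=10
(j₁±m₁, j₂±m₂, J±M) = (1,4,3,2,3,5)
P² = 10368/35
sum k=0..1:
  [0] +1/144 = 1/144
  [1] −1/24 = -1/24
S = -5/144
C² = P²·S² = 5/14 ; C = -0.597614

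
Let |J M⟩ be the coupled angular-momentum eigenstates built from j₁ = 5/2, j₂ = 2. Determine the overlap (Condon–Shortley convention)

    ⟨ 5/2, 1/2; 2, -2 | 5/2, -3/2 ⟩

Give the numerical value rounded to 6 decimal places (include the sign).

triangle: 2!*3!*2!/8! = 24/40320
(j±m)!: 3!*2!*0!*4!*1!*4! = 6912
prefactor² = (2J+1)*Δ*N² = 864/35
  k=0: +1/(0!*2!*2!*0!*1!*2!) = 1/8
Σ = 1/8  ⇒  CG² = 864/35*1/8² = 27/70
CG = +√(27/70) = +0.621059

+√(27/70) = +0.621059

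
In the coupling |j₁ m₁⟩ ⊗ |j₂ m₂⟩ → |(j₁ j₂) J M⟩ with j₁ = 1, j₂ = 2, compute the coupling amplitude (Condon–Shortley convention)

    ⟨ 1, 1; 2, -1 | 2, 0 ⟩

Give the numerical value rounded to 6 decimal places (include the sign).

√[5·1!1!3!/6! · 2!0!1!3!2!2!] = √(2)
  +(−1)^0/∏(0,1,0,1,1,2)! = 1/2  (running 1/2)
⟨..|..⟩ = √(2)·(1/2) = +0.707107

+0.707107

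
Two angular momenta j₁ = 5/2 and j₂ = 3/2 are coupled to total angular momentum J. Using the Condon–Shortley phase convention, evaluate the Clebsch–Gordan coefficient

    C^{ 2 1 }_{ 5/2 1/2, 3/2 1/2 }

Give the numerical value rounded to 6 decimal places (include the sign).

triangle: 2!·3!·1!/7! = 12/5040
(j±m)!: 3!·2!·2!·1!·3!·1! = 144
prefactor² = (2J+1)·Δ·N² = 12/7
  k=1: −1/(1!·1!·1!·1!·2!·0!) = -1/2
  k=2: +1/(2!·0!·0!·0!·3!·1!) = 1/12
Σ = -5/12  ⇒  CG² = 12/7·(-5/12)² = 25/84
CG = −√(25/84) = -0.545545

−√(25/84) ≈ -0.545545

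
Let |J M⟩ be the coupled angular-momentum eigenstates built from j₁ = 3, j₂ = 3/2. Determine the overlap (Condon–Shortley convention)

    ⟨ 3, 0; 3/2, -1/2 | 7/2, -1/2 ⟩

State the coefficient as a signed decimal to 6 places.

+√(2/21) = +0.308607

j₁+j₂−J=1  J+j₁−j₂=5  J−j₁+j₂=2  j₁+j₂+J+1=9
(j₁±m₁, j₂±m₂, J±M) = (3,3,1,2,3,4)
P² = 384/7
sum k=0..1:
  [0] +1/12 = 1/12
  [1] −1/24 = -1/24
S = 1/24
C² = P²·S² = 2/21 ; C = +0.308607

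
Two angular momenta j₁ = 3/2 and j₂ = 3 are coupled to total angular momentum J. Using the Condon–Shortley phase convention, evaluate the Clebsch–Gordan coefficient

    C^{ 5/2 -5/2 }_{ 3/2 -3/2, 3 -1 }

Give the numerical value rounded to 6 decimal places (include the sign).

triangle: 2!*1!*4!/8! = 48/40320
(j±m)!: 0!*3!*2!*4!*0!*5! = 34560
prefactor² = (2J+1)*Δ*N² = 1728/7
  k=2: +1/(2!*0!*1!*0!*0!*4!) = 1/48
Σ = 1/48  ⇒  CG² = 1728/7*1/48² = 3/28
CG = +√(3/28) = +0.327327

+√(3/28) ≈ +0.327327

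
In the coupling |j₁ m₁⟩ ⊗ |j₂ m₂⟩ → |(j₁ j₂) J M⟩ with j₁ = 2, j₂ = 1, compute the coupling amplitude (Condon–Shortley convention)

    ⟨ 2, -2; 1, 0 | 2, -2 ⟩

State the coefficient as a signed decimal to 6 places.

√[5·1!3!1!/6! · 0!4!1!1!0!4!] = √(24)
  +(−1)^1/∏(1,0,3,0,0,1)! = -1/6  (running -1/6)
⟨..|..⟩ = √(24)·(-1/6) = -0.816497

-0.816497  (= −√(2/3))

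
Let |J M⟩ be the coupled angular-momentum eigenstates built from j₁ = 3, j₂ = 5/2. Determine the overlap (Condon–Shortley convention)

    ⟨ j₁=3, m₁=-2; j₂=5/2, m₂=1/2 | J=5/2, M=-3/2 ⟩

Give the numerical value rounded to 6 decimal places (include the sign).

triangle: 3!×3!×2!/9! = 72/362880
(j±m)!: 1!×5!×3!×2!×1!×4! = 34560
prefactor² = (2J+1)×Δ×N² = 288/7
  k=2: +1/(2!×1!×3!×1!×0!×1!) = 1/12
  k=3: −1/(3!×0!×2!×0!×1!×2!) = -1/24
Σ = 1/24  ⇒  CG² = 288/7×1/24² = 1/14
CG = +√(1/14) = +0.267261

+√(1/14) = +0.267261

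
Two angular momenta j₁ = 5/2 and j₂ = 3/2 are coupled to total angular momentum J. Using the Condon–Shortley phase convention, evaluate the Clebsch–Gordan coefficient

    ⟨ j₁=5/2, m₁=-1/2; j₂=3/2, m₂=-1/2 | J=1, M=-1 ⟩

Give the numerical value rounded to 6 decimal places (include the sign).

j₁+j₂−J=3  J+j₁−j₂=2  J−j₁+j₂=0  j₁+j₂+J+1=6
(j₁±m₁, j₂±m₂, J±M) = (2,3,1,2,0,2)
P² = 12/5
sum k=1..1:
  [1] −1/4 = -1/4
S = -1/4
C² = P²·S² = 3/20 ; C = -0.387298

−√(3/20) ≈ -0.387298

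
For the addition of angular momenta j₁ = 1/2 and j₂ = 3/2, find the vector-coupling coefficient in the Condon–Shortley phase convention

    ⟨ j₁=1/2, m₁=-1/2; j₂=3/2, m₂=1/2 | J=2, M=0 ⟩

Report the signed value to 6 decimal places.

j₁+j₂−J=0  J+j₁−j₂=1  J−j₁+j₂=3  j₁+j₂+J+1=5
(j₁±m₁, j₂±m₂, J±M) = (0,1,2,1,2,2)
P² = 2
sum k=0..0:
  [0] +1/2 = 1/2
S = 1/2
C² = P²·S² = 1/2 ; C = +0.707107

+0.707107  (= +√(1/2))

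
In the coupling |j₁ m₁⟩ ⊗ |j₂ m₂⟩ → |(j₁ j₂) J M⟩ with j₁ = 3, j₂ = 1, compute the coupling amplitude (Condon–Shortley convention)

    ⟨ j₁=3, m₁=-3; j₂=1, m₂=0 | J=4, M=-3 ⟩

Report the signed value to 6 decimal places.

j₁+j₂−J=0  J+j₁−j₂=6  J−j₁+j₂=2  j₁+j₂+J+1=9
(j₁±m₁, j₂±m₂, J±M) = (0,6,1,1,1,7)
P² = 129600
sum k=0..0:
  [0] +1/720 = 1/720
S = 1/720
C² = P²·S² = 1/4 ; C = +0.500000

+√(1/4) = +0.500000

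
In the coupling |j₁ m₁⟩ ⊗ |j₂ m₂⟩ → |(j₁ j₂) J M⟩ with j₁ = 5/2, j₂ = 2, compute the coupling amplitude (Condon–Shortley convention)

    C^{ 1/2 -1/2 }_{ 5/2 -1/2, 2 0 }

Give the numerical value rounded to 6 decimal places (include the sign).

+√(1/5) = +0.447214

j₁+j₂−J=4  J+j₁−j₂=1  J−j₁+j₂=0  j₁+j₂+J+1=6
(j₁±m₁, j₂±m₂, J±M) = (2,3,2,2,0,1)
P² = 16/5
sum k=2..2:
  [2] +1/4 = 1/4
S = 1/4
C² = P²·S² = 1/5 ; C = +0.447214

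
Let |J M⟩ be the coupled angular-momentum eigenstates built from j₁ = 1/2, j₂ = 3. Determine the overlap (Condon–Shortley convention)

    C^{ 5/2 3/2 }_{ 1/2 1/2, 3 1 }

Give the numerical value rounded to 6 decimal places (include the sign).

triangle: 1!·0!·5!/7! = 120/5040
(j±m)!: 1!·0!·4!·2!·4!·1! = 1152
prefactor² = (2J+1)·Δ·N² = 1152/7
  k=0: +1/(0!·1!·0!·4!·0!·1!) = 1/24
Σ = 1/24  ⇒  CG² = 1152/7·1/24² = 2/7
CG = +√(2/7) = +0.534522

+√(2/7) = +0.534522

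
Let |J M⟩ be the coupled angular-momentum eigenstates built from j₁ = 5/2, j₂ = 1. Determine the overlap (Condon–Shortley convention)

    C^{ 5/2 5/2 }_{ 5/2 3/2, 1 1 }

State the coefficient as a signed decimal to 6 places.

j₁+j₂−J=1  J+j₁−j₂=4  J−j₁+j₂=1  j₁+j₂+J+1=7
(j₁±m₁, j₂±m₂, J±M) = (4,1,2,0,5,0)
P² = 1152/7
sum k=1..1:
  [1] −1/24 = -1/24
S = -1/24
C² = P²·S² = 2/7 ; C = -0.534522

-0.534522  (= −√(2/7))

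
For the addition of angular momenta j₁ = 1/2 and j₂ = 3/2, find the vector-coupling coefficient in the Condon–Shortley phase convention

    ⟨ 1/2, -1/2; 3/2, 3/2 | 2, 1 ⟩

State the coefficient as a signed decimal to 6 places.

+0.500000

j₁+j₂−J=0  J+j₁−j₂=1  J−j₁+j₂=3  j₁+j₂+J+1=5
(j₁±m₁, j₂±m₂, J±M) = (0,1,3,0,3,1)
P² = 9
sum k=0..0:
  [0] +1/6 = 1/6
S = 1/6
C² = P²·S² = 1/4 ; C = +0.500000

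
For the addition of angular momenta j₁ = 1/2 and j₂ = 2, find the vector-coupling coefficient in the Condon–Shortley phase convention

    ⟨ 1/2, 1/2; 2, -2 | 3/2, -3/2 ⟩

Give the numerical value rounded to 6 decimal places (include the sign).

+0.894427  (= +√(4/5))

√[4·1!0!3!/5! · 1!0!0!4!0!3!] = √(144/5)
  +(−1)^0/∏(0,1,0,0,0,3)! = 1/6  (running 1/6)
⟨..|..⟩ = √(144/5)·(1/6) = +0.894427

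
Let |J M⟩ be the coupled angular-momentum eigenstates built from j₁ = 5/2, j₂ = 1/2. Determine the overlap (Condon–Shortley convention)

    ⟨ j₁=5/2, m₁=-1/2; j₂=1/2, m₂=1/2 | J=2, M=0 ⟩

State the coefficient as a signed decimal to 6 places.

−√(1/2) ≈ -0.707107

j₁+j₂−J=1  J+j₁−j₂=4  J−j₁+j₂=0  j₁+j₂+J+1=6
(j₁±m₁, j₂±m₂, J±M) = (2,3,1,0,2,2)
P² = 8
sum k=1..1:
  [1] −1/4 = -1/4
S = -1/4
C² = P²·S² = 1/2 ; C = -0.707107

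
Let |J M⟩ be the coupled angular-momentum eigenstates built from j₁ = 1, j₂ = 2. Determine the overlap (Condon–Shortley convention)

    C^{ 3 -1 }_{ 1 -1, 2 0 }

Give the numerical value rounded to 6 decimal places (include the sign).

triangle: 0!·2!·4!/7! = 48/5040
(j±m)!: 0!·2!·2!·2!·2!·4! = 384
prefactor² = (2J+1)·Δ·N² = 128/5
  k=0: +1/(0!·0!·2!·2!·0!·2!) = 1/8
Σ = 1/8  ⇒  CG² = 128/5·1/8² = 2/5
CG = +√(2/5) = +0.632456

+0.632456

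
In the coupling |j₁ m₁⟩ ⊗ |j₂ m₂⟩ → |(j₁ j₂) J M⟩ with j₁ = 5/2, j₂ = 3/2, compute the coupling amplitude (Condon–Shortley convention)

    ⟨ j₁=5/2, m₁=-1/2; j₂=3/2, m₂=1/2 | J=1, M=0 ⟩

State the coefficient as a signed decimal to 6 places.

triangle: 3!·2!·0!/6! = 12/720
(j±m)!: 2!·3!·2!·1!·1!·1! = 24
prefactor² = (2J+1)·Δ·N² = 6/5
  k=2: +1/(2!·1!·1!·0!·1!·0!) = 1/2
Σ = 1/2  ⇒  CG² = 6/5·1/2² = 3/10
CG = +√(3/10) = +0.547723

+0.547723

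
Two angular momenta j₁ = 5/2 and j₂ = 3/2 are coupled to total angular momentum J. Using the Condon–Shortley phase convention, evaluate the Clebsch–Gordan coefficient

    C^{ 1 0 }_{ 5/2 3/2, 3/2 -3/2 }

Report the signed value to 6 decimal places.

+0.447214

triangle: 3!·2!·0!/6! = 12/720
(j±m)!: 4!·1!·0!·3!·1!·1! = 144
prefactor² = (2J+1)·Δ·N² = 36/5
  k=0: +1/(0!·3!·1!·0!·1!·0!) = 1/6
Σ = 1/6  ⇒  CG² = 36/5·1/6² = 1/5
CG = +√(1/5) = +0.447214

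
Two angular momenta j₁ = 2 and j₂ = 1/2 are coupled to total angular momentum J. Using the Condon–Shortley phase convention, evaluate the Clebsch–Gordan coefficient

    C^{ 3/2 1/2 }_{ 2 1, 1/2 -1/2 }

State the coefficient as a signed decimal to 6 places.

√[4·1!3!0!/5! · 3!1!0!1!2!1!] = √(12/5)
  +(−1)^0/∏(0,1,1,0,2,0)! = 1/2  (running 1/2)
⟨..|..⟩ = √(12/5)·(1/2) = +0.774597

+0.774597  (= +√(3/5))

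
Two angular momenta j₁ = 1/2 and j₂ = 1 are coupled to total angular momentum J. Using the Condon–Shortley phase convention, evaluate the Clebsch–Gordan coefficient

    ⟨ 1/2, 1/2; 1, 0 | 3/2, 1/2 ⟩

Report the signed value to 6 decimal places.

+√(2/3) ≈ +0.816497

√[4·0!1!2!/4! · 1!0!1!1!2!1!] = √(2/3)
  +(−1)^0/∏(0,0,0,1,1,1)! = 1  (running 1)
⟨..|..⟩ = √(2/3)·(1) = +0.816497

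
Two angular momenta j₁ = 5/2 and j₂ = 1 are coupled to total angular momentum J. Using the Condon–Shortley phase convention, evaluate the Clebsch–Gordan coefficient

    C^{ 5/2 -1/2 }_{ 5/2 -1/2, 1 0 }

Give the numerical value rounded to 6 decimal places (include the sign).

√[6·1!4!1!/7! · 2!3!1!1!2!3!] = √(144/35)
  +(−1)^0/∏(0,1,3,1,1,0)! = 1/6  (running 1/6)
  +(−1)^1/∏(1,0,2,0,2,1)! = -1/4  (running -1/12)
⟨..|..⟩ = √(144/35)·(-1/12) = -0.169031

-0.169031  (= −√(1/35))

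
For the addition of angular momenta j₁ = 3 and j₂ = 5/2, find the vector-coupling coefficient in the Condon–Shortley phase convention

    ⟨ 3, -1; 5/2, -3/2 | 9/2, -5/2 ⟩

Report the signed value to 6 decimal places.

+√(10/99) = +0.317821

j₁+j₂−J=1  J+j₁−j₂=5  J−j₁+j₂=4  j₁+j₂+J+1=11
(j₁±m₁, j₂±m₂, J±M) = (2,4,1,4,2,7)
P² = 92160/11
sum k=0..1:
  [0] +1/144 = 1/144
  [1] −1/288 = -1/288
S = 1/288
C² = P²·S² = 10/99 ; C = +0.317821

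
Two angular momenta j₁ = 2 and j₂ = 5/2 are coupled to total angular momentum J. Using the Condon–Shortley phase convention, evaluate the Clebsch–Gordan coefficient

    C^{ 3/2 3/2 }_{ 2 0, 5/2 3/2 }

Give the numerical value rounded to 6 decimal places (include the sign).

+0.585540

√[4·3!1!2!/7! · 2!2!4!1!3!0!] = √(192/35)
  +(−1)^2/∏(2,1,0,2,1,0)! = 1/4  (running 1/4)
⟨..|..⟩ = √(192/35)·(1/4) = +0.585540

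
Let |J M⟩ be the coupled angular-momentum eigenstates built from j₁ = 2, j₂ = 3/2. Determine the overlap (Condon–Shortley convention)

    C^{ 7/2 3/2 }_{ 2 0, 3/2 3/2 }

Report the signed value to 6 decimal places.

+√(2/7) ≈ +0.534522

j₁+j₂−J=0  J+j₁−j₂=4  J−j₁+j₂=3  j₁+j₂+J+1=8
(j₁±m₁, j₂±m₂, J±M) = (2,2,3,0,5,2)
P² = 1152/7
sum k=0..0:
  [0] +1/24 = 1/24
S = 1/24
C² = P²·S² = 2/7 ; C = +0.534522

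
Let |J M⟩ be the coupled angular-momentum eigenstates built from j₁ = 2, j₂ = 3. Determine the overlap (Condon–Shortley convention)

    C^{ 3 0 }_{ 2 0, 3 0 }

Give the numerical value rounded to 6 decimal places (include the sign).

triangle: 2!×2!×4!/9! = 96/362880
(j±m)!: 2!×2!×3!×3!×3!×3! = 5184
prefactor² = (2J+1)×Δ×N² = 48/5
  k=0: +1/(0!×2!×2!×3!×0!×1!) = 1/24
  k=1: −1/(1!×1!×1!×2!×1!×2!) = -1/4
  k=2: +1/(2!×0!×0!×1!×2!×3!) = 1/24
Σ = -1/6  ⇒  CG² = 48/5×(-1/6)² = 4/15
CG = −√(4/15) = -0.516398

-0.516398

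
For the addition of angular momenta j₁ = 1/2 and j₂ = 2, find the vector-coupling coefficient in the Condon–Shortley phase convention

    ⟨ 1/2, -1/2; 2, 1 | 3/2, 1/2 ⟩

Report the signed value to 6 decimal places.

-0.774597

triangle: 1!*0!*3!/5! = 6/120
(j±m)!: 0!*1!*3!*1!*2!*1! = 12
prefactor² = (2J+1)*Δ*N² = 12/5
  k=1: −1/(1!*0!*0!*2!*0!*1!) = -1/2
Σ = -1/2  ⇒  CG² = 12/5*(-1/2)² = 3/5
CG = −√(3/5) = -0.774597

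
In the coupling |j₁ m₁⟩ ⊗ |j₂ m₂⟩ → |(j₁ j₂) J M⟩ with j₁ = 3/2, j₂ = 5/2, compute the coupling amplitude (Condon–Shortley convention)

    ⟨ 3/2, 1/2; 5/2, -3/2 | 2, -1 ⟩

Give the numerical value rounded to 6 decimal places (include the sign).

+0.154303

√[5·2!1!3!/7! · 2!1!1!4!1!3!] = √(24/7)
  +(−1)^0/∏(0,2,1,1,0,2)! = 1/4  (running 1/4)
  +(−1)^1/∏(1,1,0,0,1,3)! = -1/6  (running 1/12)
⟨..|..⟩ = √(24/7)·(1/12) = +0.154303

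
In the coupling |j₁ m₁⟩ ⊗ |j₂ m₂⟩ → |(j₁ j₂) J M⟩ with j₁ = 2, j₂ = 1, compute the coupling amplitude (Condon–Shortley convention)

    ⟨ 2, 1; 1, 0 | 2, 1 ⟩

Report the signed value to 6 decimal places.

+0.408248  (= +√(1/6))

√[5·1!3!1!/6! · 3!1!1!1!3!1!] = √(3/2)
  +(−1)^0/∏(0,1,1,1,2,0)! = 1/2  (running 1/2)
  +(−1)^1/∏(1,0,0,0,3,1)! = -1/6  (running 1/3)
⟨..|..⟩ = √(3/2)·(1/3) = +0.408248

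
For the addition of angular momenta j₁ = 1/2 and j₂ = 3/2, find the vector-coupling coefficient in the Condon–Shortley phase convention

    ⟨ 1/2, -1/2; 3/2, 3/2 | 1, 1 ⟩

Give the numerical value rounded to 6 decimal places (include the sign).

j₁+j₂−J=1  J+j₁−j₂=0  J−j₁+j₂=2  j₁+j₂+J+1=4
(j₁±m₁, j₂±m₂, J±M) = (0,1,3,0,2,0)
P² = 3
sum k=1..1:
  [1] −1/2 = -1/2
S = -1/2
C² = P²·S² = 3/4 ; C = -0.866025

−√(3/4) = -0.866025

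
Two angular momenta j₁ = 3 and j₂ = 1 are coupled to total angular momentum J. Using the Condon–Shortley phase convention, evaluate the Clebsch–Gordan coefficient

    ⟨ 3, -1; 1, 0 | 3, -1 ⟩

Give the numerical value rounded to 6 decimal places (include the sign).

j₁+j₂−J=1  J+j₁−j₂=5  J−j₁+j₂=1  j₁+j₂+J+1=8
(j₁±m₁, j₂±m₂, J±M) = (2,4,1,1,2,4)
P² = 48
sum k=0..1:
  [0] +1/24 = 1/24
  [1] −1/12 = -1/12
S = -1/24
C² = P²·S² = 1/12 ; C = -0.288675

-0.288675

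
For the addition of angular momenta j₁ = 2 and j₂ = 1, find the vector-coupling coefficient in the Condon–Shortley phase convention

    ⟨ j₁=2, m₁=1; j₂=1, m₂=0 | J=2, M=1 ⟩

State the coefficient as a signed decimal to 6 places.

+0.408248

j₁+j₂−J=1  J+j₁−j₂=3  J−j₁+j₂=1  j₁+j₂+J+1=6
(j₁±m₁, j₂±m₂, J±M) = (3,1,1,1,3,1)
P² = 3/2
sum k=0..1:
  [0] +1/2 = 1/2
  [1] −1/6 = -1/6
S = 1/3
C² = P²·S² = 1/6 ; C = +0.408248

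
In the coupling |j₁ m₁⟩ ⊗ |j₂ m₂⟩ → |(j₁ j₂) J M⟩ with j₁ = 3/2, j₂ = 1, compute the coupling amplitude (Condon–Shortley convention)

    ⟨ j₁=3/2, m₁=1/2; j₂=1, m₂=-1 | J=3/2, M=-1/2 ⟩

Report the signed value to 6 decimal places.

+√(8/15) ≈ +0.730297

j₁+j₂−J=1  J+j₁−j₂=2  J−j₁+j₂=1  j₁+j₂+J+1=5
(j₁±m₁, j₂±m₂, J±M) = (2,1,0,2,1,2)
P² = 8/15
sum k=0..0:
  [0] +1/1 = 1
S = 1
C² = P²·S² = 8/15 ; C = +0.730297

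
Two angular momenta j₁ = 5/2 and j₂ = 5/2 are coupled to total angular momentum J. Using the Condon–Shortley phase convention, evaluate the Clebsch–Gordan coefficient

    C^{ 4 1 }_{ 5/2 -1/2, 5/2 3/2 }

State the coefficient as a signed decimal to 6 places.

triangle: 1!×4!×4!/10! = 576/3628800
(j±m)!: 2!×3!×4!×1!×5!×3! = 207360
prefactor² = (2J+1)×Δ×N² = 10368/35
  k=0: +1/(0!×1!×3!×4!×1!×0!) = 1/144
  k=1: −1/(1!×0!×2!×3!×2!×1!) = -1/24
Σ = -5/144  ⇒  CG² = 10368/35×(-5/144)² = 5/14
CG = −√(5/14) = -0.597614

-0.597614  (= −√(5/14))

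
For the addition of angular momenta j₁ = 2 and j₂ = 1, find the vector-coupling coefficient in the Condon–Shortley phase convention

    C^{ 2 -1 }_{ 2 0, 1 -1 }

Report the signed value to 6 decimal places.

+√(1/2) = +0.707107

√[5·1!3!1!/6! · 2!2!0!2!1!3!] = √(2)
  +(−1)^0/∏(0,1,2,0,1,1)! = 1/2  (running 1/2)
⟨..|..⟩ = √(2)·(1/2) = +0.707107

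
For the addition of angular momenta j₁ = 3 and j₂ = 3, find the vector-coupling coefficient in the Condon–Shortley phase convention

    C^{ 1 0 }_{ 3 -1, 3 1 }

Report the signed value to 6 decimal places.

triangle: 5!×1!×1!/8! = 120/40320
(j±m)!: 2!×4!×4!×2!×1!×1! = 2304
prefactor² = (2J+1)×Δ×N² = 144/7
  k=3: −1/(3!×2!×1!×1!×0!×0!) = -1/12
  k=4: +1/(4!×1!×0!×0!×1!×1!) = 1/24
Σ = -1/24  ⇒  CG² = 144/7×(-1/24)² = 1/28
CG = −√(1/28) = -0.188982

−√(1/28) ≈ -0.188982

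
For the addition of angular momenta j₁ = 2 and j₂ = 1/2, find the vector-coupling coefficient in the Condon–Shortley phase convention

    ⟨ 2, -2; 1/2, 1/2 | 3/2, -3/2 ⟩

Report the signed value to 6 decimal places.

-0.894427  (= −√(4/5))

j₁+j₂−J=1  J+j₁−j₂=3  J−j₁+j₂=0  j₁+j₂+J+1=5
(j₁±m₁, j₂±m₂, J±M) = (0,4,1,0,0,3)
P² = 144/5
sum k=1..1:
  [1] −1/6 = -1/6
S = -1/6
C² = P²·S² = 4/5 ; C = -0.894427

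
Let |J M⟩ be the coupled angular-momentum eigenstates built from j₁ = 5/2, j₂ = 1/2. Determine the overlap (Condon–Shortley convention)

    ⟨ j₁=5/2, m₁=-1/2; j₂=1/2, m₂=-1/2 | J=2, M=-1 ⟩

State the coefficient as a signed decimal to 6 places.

√[5·1!4!0!/6! · 2!3!0!1!1!3!] = √(12)
  +(−1)^0/∏(0,1,3,0,1,0)! = 1/6  (running 1/6)
⟨..|..⟩ = √(12)·(1/6) = +0.577350

+0.577350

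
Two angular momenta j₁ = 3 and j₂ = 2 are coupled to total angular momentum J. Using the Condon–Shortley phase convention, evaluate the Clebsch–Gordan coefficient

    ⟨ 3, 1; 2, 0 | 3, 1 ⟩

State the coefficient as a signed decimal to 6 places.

√[7·2!4!2!/9! · 4!2!2!2!4!2!] = √(256/15)
  +(−1)^0/∏(0,2,2,2,2,0)! = 1/16  (running 1/16)
  +(−1)^1/∏(1,1,1,1,3,1)! = -1/6  (running -5/48)
  +(−1)^2/∏(2,0,0,0,4,2)! = 1/96  (running -3/32)
⟨..|..⟩ = √(256/15)·(-3/32) = -0.387298

-0.387298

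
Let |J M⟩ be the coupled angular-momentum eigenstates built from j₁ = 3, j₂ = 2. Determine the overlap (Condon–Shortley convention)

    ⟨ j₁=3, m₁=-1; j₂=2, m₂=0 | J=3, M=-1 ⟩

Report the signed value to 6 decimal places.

j₁+j₂−J=2  J+j₁−j₂=4  J−j₁+j₂=2  j₁+j₂+J+1=9
(j₁±m₁, j₂±m₂, J±M) = (2,4,2,2,2,4)
P² = 256/15
sum k=0..2:
  [0] +1/96 = 1/96
  [1] −1/6 = -1/6
  [2] +1/16 = 1/16
S = -3/32
C² = P²·S² = 3/20 ; C = -0.387298

-0.387298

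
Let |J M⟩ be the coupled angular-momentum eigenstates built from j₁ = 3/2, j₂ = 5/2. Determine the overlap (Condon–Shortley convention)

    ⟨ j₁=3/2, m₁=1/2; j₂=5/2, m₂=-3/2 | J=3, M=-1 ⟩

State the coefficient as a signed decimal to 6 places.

+√(49/120) ≈ +0.639010

j₁+j₂−J=1  J+j₁−j₂=2  J−j₁+j₂=4  j₁+j₂+J+1=8
(j₁±m₁, j₂±m₂, J±M) = (2,1,1,4,2,4)
P² = 96/5
sum k=0..1:
  [0] +1/6 = 1/6
  [1] −1/48 = -1/48
S = 7/48
C² = P²·S² = 49/120 ; C = +0.639010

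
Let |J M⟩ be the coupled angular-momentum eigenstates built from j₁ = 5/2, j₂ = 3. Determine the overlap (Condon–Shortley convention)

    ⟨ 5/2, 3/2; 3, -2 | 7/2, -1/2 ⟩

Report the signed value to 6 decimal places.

+√(20/63) = +0.563436

√[8·2!3!4!/10! · 4!1!1!5!3!4!] = √(9216/35)
  +(−1)^0/∏(0,2,1,1,2,3)! = 1/24  (running 1/24)
  +(−1)^1/∏(1,1,0,0,3,4)! = -1/144  (running 5/144)
⟨..|..⟩ = √(9216/35)·(5/144) = +0.563436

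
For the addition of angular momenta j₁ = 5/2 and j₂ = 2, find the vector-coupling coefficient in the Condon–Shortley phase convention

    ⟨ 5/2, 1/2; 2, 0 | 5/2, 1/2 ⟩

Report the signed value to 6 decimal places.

triangle: 2!*3!*2!/8! = 24/40320
(j±m)!: 3!*2!*2!*2!*3!*2! = 576
prefactor² = (2J+1)*Δ*N² = 72/35
  k=0: +1/(0!*2!*2!*2!*1!*0!) = 1/8
  k=1: −1/(1!*1!*1!*1!*2!*1!) = -1/2
  k=2: +1/(2!*0!*0!*0!*3!*2!) = 1/24
Σ = -1/3  ⇒  CG² = 72/35*(-1/3)² = 8/35
CG = −√(8/35) = -0.478091

−√(8/35) = -0.478091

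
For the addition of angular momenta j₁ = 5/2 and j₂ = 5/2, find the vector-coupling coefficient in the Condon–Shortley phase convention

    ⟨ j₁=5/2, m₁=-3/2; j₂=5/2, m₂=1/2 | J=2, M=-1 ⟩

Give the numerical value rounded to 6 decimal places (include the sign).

+0.377964  (= +√(1/7))

triangle: 3!·2!·2!/8! = 24/40320
(j±m)!: 1!·4!·3!·2!·1!·3! = 1728
prefactor² = (2J+1)·Δ·N² = 36/7
  k=2: +1/(2!·1!·2!·1!·0!·1!) = 1/4
  k=3: −1/(3!·0!·1!·0!·1!·2!) = -1/12
Σ = 1/6  ⇒  CG² = 36/7·1/6² = 1/7
CG = +√(1/7) = +0.377964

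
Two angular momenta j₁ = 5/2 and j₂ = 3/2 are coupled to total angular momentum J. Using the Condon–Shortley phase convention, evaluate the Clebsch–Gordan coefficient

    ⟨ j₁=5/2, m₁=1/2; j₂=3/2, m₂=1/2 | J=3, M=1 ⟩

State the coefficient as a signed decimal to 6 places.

√[7·1!4!2!/8! · 3!2!2!1!4!2!] = √(48/5)
  +(−1)^0/∏(0,1,2,2,2,0)! = 1/8  (running 1/8)
  +(−1)^1/∏(1,0,1,1,3,1)! = -1/6  (running -1/24)
⟨..|..⟩ = √(48/5)·(-1/24) = -0.129099

-0.129099  (= −√(1/60))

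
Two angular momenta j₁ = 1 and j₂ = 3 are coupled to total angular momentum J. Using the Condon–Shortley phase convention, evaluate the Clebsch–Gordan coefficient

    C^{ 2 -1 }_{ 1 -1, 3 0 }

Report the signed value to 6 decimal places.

+√(1/7) = +0.377964

triangle: 2!*0!*4!/7! = 48/5040
(j±m)!: 0!*2!*3!*3!*1!*3! = 432
prefactor² = (2J+1)*Δ*N² = 144/7
  k=2: +1/(2!*0!*0!*1!*0!*3!) = 1/12
Σ = 1/12  ⇒  CG² = 144/7*1/12² = 1/7
CG = +√(1/7) = +0.377964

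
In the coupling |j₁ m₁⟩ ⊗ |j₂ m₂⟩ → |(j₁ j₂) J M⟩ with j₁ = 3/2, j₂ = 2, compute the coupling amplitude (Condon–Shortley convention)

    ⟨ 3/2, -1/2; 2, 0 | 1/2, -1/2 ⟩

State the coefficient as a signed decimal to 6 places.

√[2·3!0!1!/5! · 1!2!2!2!0!1!] = √(4/5)
  +(−1)^2/∏(2,1,0,0,0,1)! = 1/2  (running 1/2)
⟨..|..⟩ = √(4/5)·(1/2) = +0.447214

+√(1/5) ≈ +0.447214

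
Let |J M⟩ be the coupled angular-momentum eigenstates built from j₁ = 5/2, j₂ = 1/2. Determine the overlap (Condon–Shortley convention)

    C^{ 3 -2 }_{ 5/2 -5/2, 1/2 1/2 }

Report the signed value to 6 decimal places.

√[7·0!5!1!/7! · 0!5!1!0!1!5!] = √(2400)
  +(−1)^0/∏(0,0,5,1,0,0)! = 1/120  (running 1/120)
⟨..|..⟩ = √(2400)·(1/120) = +0.408248

+√(1/6) = +0.408248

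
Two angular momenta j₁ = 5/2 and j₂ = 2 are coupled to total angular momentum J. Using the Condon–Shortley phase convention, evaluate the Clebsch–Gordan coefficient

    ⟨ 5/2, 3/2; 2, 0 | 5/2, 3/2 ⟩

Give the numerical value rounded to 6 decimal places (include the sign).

j₁+j₂−J=2  J+j₁−j₂=3  J−j₁+j₂=2  j₁+j₂+J+1=8
(j₁±m₁, j₂±m₂, J±M) = (4,1,2,2,4,1)
P² = 288/35
sum k=0..1:
  [0] +1/8 = 1/8
  [1] −1/6 = -1/6
S = -1/24
C² = P²·S² = 1/70 ; C = -0.119523

-0.119523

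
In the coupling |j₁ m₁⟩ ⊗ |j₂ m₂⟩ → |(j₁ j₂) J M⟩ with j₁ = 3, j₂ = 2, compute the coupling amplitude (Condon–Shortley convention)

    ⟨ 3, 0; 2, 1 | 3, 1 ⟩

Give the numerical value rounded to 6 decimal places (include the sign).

√[7·2!4!2!/9! · 3!3!3!1!4!2!] = √(96/5)
  +(−1)^1/∏(1,1,2,2,2,0)! = -1/8  (running -1/8)
  +(−1)^2/∏(2,0,1,1,3,1)! = 1/12  (running -1/24)
⟨..|..⟩ = √(96/5)·(-1/24) = -0.182574

-0.182574  (= −√(1/30))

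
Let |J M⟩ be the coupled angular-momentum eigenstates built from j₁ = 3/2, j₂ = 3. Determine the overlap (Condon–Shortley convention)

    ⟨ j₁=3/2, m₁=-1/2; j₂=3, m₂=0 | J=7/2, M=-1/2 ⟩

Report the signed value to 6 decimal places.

triangle: 1!*2!*5!/9! = 240/362880
(j±m)!: 1!*2!*3!*3!*3!*4! = 10368
prefactor² = (2J+1)*Δ*N² = 384/7
  k=0: +1/(0!*1!*2!*3!*0!*2!) = 1/24
  k=1: −1/(1!*0!*1!*2!*1!*3!) = -1/12
Σ = -1/24  ⇒  CG² = 384/7*(-1/24)² = 2/21
CG = −√(2/21) = -0.308607

−√(2/21) = -0.308607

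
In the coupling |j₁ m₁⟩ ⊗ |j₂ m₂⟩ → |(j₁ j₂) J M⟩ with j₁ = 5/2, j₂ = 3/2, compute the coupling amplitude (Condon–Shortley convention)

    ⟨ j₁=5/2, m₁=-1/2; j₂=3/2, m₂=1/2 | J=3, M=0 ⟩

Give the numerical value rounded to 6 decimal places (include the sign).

−√(1/5) = -0.447214

√[7·1!4!2!/8! · 2!3!2!1!3!3!] = √(36/5)
  +(−1)^0/∏(0,1,3,2,1,0)! = 1/12  (running 1/12)
  +(−1)^1/∏(1,0,2,1,2,1)! = -1/4  (running -1/6)
⟨..|..⟩ = √(36/5)·(-1/6) = -0.447214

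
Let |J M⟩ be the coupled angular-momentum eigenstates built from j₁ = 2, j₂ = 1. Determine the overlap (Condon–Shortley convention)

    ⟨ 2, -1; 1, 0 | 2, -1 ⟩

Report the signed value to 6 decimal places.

triangle: 1!·3!·1!/6! = 6/720
(j±m)!: 1!·3!·1!·1!·1!·3! = 36
prefactor² = (2J+1)·Δ·N² = 3/2
  k=0: +1/(0!·1!·3!·1!·0!·0!) = 1/6
  k=1: −1/(1!·0!·2!·0!·1!·1!) = -1/2
Σ = -1/3  ⇒  CG² = 3/2·(-1/3)² = 1/6
CG = −√(1/6) = -0.408248

−√(1/6) ≈ -0.408248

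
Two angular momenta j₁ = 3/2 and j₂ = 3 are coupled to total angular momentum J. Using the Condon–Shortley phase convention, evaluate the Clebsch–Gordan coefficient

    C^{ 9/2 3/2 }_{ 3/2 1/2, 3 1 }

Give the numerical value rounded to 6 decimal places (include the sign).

√[10·0!3!6!/10! · 2!1!4!2!6!3!] = √(34560/7)
  +(−1)^0/∏(0,0,1,4,2,2)! = 1/96  (running 1/96)
⟨..|..⟩ = √(34560/7)·(1/96) = +0.731925

+0.731925  (= +√(15/28))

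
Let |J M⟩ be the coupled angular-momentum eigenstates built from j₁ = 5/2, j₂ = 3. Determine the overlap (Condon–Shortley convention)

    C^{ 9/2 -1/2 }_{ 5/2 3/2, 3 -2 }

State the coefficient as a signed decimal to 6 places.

√[10·1!4!5!/11! · 4!1!1!5!4!5!] = √(460800/77)
  +(−1)^0/∏(0,1,1,1,3,4)! = 1/144  (running 1/144)
  +(−1)^1/∏(1,0,0,0,4,5)! = -1/2880  (running 19/2880)
⟨..|..⟩ = √(460800/77)·(19/2880) = +0.510355

+0.510355  (= +√(361/1386))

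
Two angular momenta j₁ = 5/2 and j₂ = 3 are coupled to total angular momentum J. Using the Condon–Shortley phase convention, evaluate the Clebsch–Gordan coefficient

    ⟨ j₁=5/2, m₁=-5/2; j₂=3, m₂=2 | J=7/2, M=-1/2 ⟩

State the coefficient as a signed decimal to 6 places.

j₁+j₂−J=2  J+j₁−j₂=3  J−j₁+j₂=4  j₁+j₂+J+1=10
(j₁±m₁, j₂±m₂, J±M) = (0,5,5,1,3,4)
P² = 9216/7
sum k=2..2:
  [2] +1/72 = 1/72
S = 1/72
C² = P²·S² = 16/63 ; C = +0.503953

+√(16/63) ≈ +0.503953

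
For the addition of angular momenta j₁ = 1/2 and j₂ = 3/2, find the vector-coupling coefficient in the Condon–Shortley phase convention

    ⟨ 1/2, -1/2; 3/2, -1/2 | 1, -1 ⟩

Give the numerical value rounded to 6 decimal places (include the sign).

triangle: 1!·0!·2!/4! = 2/24
(j±m)!: 0!·1!·1!·2!·0!·2! = 4
prefactor² = (2J+1)·Δ·N² = 1
  k=1: −1/(1!·0!·0!·0!·0!·2!) = -1/2
Σ = -1/2  ⇒  CG² = 1·(-1/2)² = 1/4
CG = −√(1/4) = -0.500000

-0.500000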